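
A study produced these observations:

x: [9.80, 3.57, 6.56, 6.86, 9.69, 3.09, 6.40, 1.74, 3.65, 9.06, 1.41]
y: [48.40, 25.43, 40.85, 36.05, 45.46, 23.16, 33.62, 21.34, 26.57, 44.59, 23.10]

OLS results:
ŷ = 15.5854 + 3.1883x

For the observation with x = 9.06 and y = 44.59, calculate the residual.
Residual = 0.1186

The residual is the difference between the actual value and the predicted value:

Residual = y - ŷ

Step 1: Calculate predicted value
ŷ = 15.5854 + 3.1883 × 9.06
ŷ = 44.4714

Step 2: Calculate residual
Residual = 44.59 - 44.4714
Residual = 0.1186

Interpretation: the model underestimates the actual value by 0.1186 at this point (positive residual → observation lies above the fitted line).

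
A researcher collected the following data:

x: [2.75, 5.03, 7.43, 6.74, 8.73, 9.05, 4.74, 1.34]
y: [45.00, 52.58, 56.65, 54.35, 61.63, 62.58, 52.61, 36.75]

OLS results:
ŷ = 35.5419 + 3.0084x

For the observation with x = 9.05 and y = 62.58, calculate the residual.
Residual = -0.1879

The residual is the difference between the actual value and the predicted value:

Residual = y - ŷ

Step 1: Calculate predicted value
ŷ = 35.5419 + 3.0084 × 9.05
ŷ = 62.7679

Step 2: Calculate residual
Residual = 62.58 - 62.7679
Residual = -0.1879

Sign check: y < ŷ, so the point is below the line and the fit overestimates here.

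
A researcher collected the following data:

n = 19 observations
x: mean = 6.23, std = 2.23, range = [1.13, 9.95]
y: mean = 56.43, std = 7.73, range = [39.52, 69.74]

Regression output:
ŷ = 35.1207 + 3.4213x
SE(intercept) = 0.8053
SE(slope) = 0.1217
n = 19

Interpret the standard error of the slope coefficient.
SE(β̂₁) = 0.1217 is the estimated standard deviation of the slope estimate across repeated samples; relative to β̂₁ = 3.4213 that is 3.6%, a precise estimate.

What SE measures:
- The standard error quantifies the sampling variability of the coefficient estimate
- It is the estimated standard deviation of β̂₁ across hypothetical repeated samples of the same size
- Smaller SE → more precise estimate

Relative precision:
- SE / |β̂₁| = 0.1217 / 3.4213 = 3.6%
- Rule of thumb (under 20%: precise; 20% to under 50%: moderately precise; 50% or more: imprecise) → precise

Rough 95% range (±2 SE): 3.4213 ± 0.2434 → (3.1779, 3.6647).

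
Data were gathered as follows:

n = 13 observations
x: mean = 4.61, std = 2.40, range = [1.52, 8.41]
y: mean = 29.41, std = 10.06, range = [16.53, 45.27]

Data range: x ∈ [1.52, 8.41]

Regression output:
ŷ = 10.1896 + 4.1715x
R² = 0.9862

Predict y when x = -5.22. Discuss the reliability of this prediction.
The equation gives ŷ = -11.5856; however x = -5.22 is 6.74 units below the observed range, so this extrapolated value should not be trusted.

Prediction calculation:
ŷ = 10.1896 + 4.1715 × (-5.22)
ŷ = -11.5856

Reliability:
- Data range: x ∈ [1.52, 8.41]
- Prediction point: x = -5.22 is 6.74 units below the observed range → this is EXTRAPOLATION, not interpolation

Why that matters here:
- Real relationships often flatten, saturate, or turn nonlinear at extremes
- The linear relationship may not hold outside the observed range
- The standard error of prediction grows with (x − x̄)², and x = -5.22 is far from x̄ = 4.61

A defensible statement: 'if the linear trend continued to x = -5.22, y would be about -11.5856' — the premise is untested.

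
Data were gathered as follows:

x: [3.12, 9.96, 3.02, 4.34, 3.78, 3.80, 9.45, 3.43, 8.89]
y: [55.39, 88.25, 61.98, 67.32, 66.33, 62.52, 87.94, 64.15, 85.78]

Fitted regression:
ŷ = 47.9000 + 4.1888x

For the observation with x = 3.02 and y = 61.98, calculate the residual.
Residual = 1.4298

The residual is the difference between the actual value and the predicted value:

Residual = y - ŷ

Step 1: Calculate predicted value
ŷ = 47.9000 + 4.1888 × 3.02
ŷ = 60.5502

Step 2: Calculate residual
Residual = 61.98 - 60.5502
Residual = 1.4298

The residual is positive, so the observed y = 61.98 sits above the regression line (the line underestimates it by 1.4298).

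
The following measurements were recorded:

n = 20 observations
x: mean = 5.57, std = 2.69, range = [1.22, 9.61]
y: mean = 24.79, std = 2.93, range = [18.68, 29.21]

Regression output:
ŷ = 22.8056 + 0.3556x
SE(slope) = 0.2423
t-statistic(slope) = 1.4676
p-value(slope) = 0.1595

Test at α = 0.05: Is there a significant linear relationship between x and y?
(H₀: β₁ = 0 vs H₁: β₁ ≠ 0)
Fail to reject H₀: p-value = 0.1595 ≥ α = 0.05. The linear relationship is not significant at the 5% level.

Hypothesis test for the slope coefficient:

H₀: β₁ = 0 (no linear relationship)
H₁: β₁ ≠ 0 (linear relationship exists)

Test statistic: t = β̂₁ / SE(β̂₁) = 0.3556 / 0.2423 = 1.4676

p = 0.1595: how often a slope estimate this far from 0 (in SE units) would arise by chance if β₁ were truly 0.

Decision rule: reject H₀ if p-value < α.
p-value = 0.1595 ≥ α = 0.05 → fail to reject H₀.

There is not sufficient evidence at the 5% significance level to conclude that a linear relationship exists between x and y.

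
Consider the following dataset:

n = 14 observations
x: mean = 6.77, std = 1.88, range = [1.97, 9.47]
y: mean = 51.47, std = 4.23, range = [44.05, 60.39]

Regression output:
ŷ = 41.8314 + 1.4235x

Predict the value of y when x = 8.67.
ŷ = 54.1731

x = 8.67 lies inside the observed range [1.97, 9.47], so the fitted equation applies directly:

ŷ = 41.8314 + 1.4235 × 8.67
ŷ = 41.8314 + 12.3417
ŷ = 54.1731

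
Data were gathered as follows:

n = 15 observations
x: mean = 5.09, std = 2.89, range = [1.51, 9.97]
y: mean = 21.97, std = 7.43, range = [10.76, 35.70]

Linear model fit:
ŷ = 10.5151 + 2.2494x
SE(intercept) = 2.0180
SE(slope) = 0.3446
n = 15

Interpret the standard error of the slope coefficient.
The slope 2.2494 is pinned down to within about ±0.3446 (one SE) by these data — relative uncertainty 15.3%, i.e. precise.

What SE measures:
- The standard error quantifies the sampling variability of the coefficient estimate
- It is the estimated standard deviation of β̂₁ across hypothetical repeated samples of the same size
- Smaller SE → more precise estimate

Relative precision:
- SE / |β̂₁| = 0.3446 / 2.2494 = 15.3%
- Rule of thumb (under 20%: precise; 20% to under 50%: moderately precise; 50% or more: imprecise) → precise

Link to the t-test: t = β̂₁ / SE(β̂₁) = 2.2494 / 0.3446 = 6.5276, the statistic for H₀: β₁ = 0.

What drives SE(β̂₁): wider spread of x values → smaller SE.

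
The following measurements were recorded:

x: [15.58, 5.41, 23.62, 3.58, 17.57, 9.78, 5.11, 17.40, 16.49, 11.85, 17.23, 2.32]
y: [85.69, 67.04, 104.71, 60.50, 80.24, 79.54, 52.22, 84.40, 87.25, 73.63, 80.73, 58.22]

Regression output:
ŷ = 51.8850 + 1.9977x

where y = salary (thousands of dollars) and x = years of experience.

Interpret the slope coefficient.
An increase of one year in experience is associated with a 1.9977 thousand dollars increase in predicted salary.

The slope β₁ = 1.9977 gives the rate at which the fitted salary changes with experience.

Interpretation:
- Experience up by 1 year → predicted salary increases by 1.9977 thousand dollars
- The effect is assumed constant over the observed range of x (linearity)
- The slope describes association in these data, not necessarily a causal effect

The intercept β₀ = 51.8850 is the predicted salary when experience = 0; since the smallest observed x is 2.32, this is an extrapolation and mainly anchors the line.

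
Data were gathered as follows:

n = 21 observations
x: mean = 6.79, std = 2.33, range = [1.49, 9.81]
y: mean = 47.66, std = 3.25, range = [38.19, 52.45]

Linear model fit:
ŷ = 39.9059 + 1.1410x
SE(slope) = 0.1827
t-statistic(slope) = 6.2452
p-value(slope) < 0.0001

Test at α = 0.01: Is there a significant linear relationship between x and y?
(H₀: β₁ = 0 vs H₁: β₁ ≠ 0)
Reject H₀: p-value < 0.0001 < α = 0.01. The linear relationship is significant at the 1% level.

Hypothesis test for the slope coefficient:

H₀: β₁ = 0 (no linear relationship)
H₁: β₁ ≠ 0 (linear relationship exists)

Test statistic: t = β̂₁ / SE(β̂₁) = 1.1410 / 0.1827 = 6.2452

p < 0.0001: how often a slope estimate this far from 0 (in SE units) would arise by chance if β₁ were truly 0.

Decision rule: reject H₀ if p-value < α.
p-value < 0.0001 < α = 0.01 → reject H₀.

Conclusion: the linear association between x and y is significant at the 1% level.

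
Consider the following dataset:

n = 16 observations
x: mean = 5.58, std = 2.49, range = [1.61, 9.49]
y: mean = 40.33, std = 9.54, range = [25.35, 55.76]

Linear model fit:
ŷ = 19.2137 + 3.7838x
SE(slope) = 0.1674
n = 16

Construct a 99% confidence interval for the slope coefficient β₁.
The 99% CI for β₁ is (3.2855, 4.2821)

Confidence interval for the slope:

The 99% CI for β₁ is: β̂₁ ± t*(α/2, n-2) × SE(β̂₁)

Step 1: Find critical t-value
- Confidence level = 0.99
- Degrees of freedom = n - 2 = 16 - 2 = 14
- t*(α/2, 14) = 2.9768

Step 2: Calculate margin of error
Margin = 2.9768 × 0.1674 = 0.4983

Step 3: Construct interval
CI = 3.7838 ± 0.4983
CI = (3.2855, 4.2821)

Interpretation: We are 99% confident that the true slope β₁ lies between 3.2855 and 4.2821.
Since 0 is outside the interval, a two-sided test at α = 0.01 would reject H₀: β₁ = 0.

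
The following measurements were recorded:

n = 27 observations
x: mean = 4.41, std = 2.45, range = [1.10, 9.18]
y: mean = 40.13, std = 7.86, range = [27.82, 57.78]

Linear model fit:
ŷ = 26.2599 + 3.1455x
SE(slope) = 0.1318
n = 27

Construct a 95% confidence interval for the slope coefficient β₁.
The 95% CI for β₁ is (2.8741, 3.4169)

Confidence interval for the slope:

The 95% CI for β₁ is: β̂₁ ± t*(α/2, n-2) × SE(β̂₁)

Step 1: Find critical t-value
- Confidence level = 0.95
- Degrees of freedom = n - 2 = 27 - 2 = 25
- t*(α/2, 25) = 2.0595

Step 2: Calculate margin of error
Margin = 2.0595 × 0.1318 = 0.2714

Step 3: Construct interval
CI = 3.1455 ± 0.2714
CI = (2.8741, 3.4169)

Interpretation: We are 95% confident that the true slope β₁ lies between 2.8741 and 3.4169.
Both endpoints are positive, so the data support a genuinely positive slope at this confidence level.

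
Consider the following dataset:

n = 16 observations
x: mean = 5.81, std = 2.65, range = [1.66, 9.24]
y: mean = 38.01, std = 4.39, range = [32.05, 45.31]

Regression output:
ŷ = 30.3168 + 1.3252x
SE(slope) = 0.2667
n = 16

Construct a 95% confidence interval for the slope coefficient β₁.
The 95% CI for β₁ is (0.7532, 1.8972)

Confidence interval for the slope:

The 95% CI for β₁ is: β̂₁ ± t*(α/2, n-2) × SE(β̂₁)

Step 1: Find critical t-value
- Confidence level = 0.95
- Degrees of freedom = n - 2 = 16 - 2 = 14
- t*(α/2, 14) = 2.1448

Step 2: Calculate margin of error
Margin = 2.1448 × 0.2667 = 0.5720

Step 3: Construct interval
CI = 1.3252 ± 0.5720
CI = (0.7532, 1.8972)

Interpretation: We are 95% confident that the true slope β₁ lies between 0.7532 and 1.8972.
Since 0 is outside the interval, a two-sided test at α = 0.05 would reject H₀: β₁ = 0.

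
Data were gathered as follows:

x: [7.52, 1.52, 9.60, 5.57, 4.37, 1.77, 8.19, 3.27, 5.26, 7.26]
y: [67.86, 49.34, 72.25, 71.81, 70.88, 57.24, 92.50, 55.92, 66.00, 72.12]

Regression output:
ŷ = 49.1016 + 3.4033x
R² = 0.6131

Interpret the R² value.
The model explains 61.31% of the variance in y (R² = 0.6131), leaving 38.69% unexplained; the fit is moderate.

R² (coefficient of determination) measures the proportion of variance in y explained by the regression model.

Here R² = 0.6131:
- Explained: 61.31% of the variation in y
- Unexplained (residual): 100% − 61.31% = 38.69%
- Rule of thumb (below 0.3 weak; 0.3 to below 0.7 moderate; 0.7 and above strong) → moderate

Note: R² never decreases when predictors are added, so it should not be used alone to compare models of different size.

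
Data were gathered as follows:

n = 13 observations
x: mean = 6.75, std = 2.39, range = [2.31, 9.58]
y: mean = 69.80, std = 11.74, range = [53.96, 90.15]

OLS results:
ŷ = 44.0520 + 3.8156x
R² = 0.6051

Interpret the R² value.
R² = 0.6051 means 60.51% of the variation in y is explained by the linear relationship with x. This indicates a moderate fit.

R² (coefficient of determination) measures the proportion of variance in y explained by the regression model.

Here R² = 0.6051:
- Explained: 60.51% of the variation in y
- Unexplained (residual): 100% − 60.51% = 39.49%
- Rule of thumb (below 0.3 weak; 0.3 to below 0.7 moderate; 0.7 and above strong) → moderate

Equivalently, for simple linear regression R² = r², so |r| = √0.6051 ≈ 0.7779.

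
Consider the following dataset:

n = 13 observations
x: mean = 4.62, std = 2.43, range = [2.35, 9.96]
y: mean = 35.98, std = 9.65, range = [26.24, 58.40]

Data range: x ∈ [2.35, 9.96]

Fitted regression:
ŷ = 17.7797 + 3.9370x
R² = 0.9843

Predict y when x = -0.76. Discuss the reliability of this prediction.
The equation gives ŷ = 14.7876; however x = -0.76 is 3.11 units below the observed range, so this extrapolated value should not be trusted.

Prediction calculation:
ŷ = 17.7797 + 3.9370 × (-0.76)
ŷ = 14.7876

Reliability:
- Data range: x ∈ [2.35, 9.96]
- Prediction point: x = -0.76 is 3.11 units below the observed range → this is EXTRAPOLATION, not interpolation

Why that matters here:
- The linear relationship may not hold outside the observed range
- There are no observations near this x to validate the fitted line there
- Real relationships often flatten, saturate, or turn nonlinear at extremes

A defensible statement: 'if the linear trend continued to x = -0.76, y would be about 14.7876' — the premise is untested.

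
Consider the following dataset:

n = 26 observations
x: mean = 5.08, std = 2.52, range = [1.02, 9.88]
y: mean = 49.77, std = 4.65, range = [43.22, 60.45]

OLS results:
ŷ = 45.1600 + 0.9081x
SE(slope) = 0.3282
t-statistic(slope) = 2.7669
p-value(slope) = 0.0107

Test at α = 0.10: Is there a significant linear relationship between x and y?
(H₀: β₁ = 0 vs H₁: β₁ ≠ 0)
Since p-value = 0.0107 < α = 0.10, reject H₀ — the slope is significantly different from 0.

Hypothesis test for the slope coefficient:

H₀: β₁ = 0 (no linear relationship)
H₁: β₁ ≠ 0 (linear relationship exists)

Test statistic: t = β̂₁ / SE(β̂₁) = 0.9081 / 0.3282 = 2.7669

The p-value (0.0107) is the probability, under H₀, of a t-statistic at least as extreme as |t| = 2.7669 (two-sided, df = n − 2 = 24).

Decision rule: reject H₀ if p-value < α.
p-value = 0.0107 < α = 0.10 → reject H₀.

There is sufficient evidence at the 10% significance level to conclude that a linear relationship exists between x and y.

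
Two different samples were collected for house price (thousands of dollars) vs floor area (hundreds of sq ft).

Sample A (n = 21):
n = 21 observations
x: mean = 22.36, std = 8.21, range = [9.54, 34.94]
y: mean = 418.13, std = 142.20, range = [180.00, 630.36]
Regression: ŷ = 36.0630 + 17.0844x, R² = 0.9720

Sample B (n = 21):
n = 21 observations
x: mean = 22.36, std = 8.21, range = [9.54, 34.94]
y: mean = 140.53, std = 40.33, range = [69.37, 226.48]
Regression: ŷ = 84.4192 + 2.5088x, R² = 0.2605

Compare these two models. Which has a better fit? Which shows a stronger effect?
Model A has the better fit (R² = 0.9720 vs 0.2605). Model A shows the stronger effect (|β₁| = 17.0844 vs 2.5088).

Model Comparison:

Fit — compare R²:
- Model A: R² = 0.9720 → 97.20% of variance in house price explained
- Model B: R² = 0.2605 → 26.05% of variance in house price explained
- 0.9720 > 0.2605 → Model A has the better fit

Strength of effect — compare |β₁|:
- Model A: β₁ = 17.0844 → predicted house price rises 17.0844 thousand dollars per additional hundred sq ft of floor area
- Model B: β₁ = 2.5088 → predicted house price rises 2.5088 thousand dollars per additional hundred sq ft of floor area
- |17.0844| > |2.5088| → Model A shows the stronger marginal effect

Note: The two samples could reflect different populations, time periods, or measurement quality.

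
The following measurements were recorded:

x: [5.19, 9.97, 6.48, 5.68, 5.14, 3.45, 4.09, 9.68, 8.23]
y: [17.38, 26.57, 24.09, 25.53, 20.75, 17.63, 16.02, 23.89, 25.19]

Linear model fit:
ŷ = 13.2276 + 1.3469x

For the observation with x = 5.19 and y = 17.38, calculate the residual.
Residual = -2.8380

The residual is the difference between the actual value and the predicted value:

Residual = y - ŷ

Step 1: Calculate predicted value
ŷ = 13.2276 + 1.3469 × 5.19
ŷ = 20.2180

Step 2: Calculate residual
Residual = 17.38 - 20.2180
Residual = -2.8380

The residual is negative, so the observed y = 17.38 sits below the regression line (the line overestimates it by 2.8380).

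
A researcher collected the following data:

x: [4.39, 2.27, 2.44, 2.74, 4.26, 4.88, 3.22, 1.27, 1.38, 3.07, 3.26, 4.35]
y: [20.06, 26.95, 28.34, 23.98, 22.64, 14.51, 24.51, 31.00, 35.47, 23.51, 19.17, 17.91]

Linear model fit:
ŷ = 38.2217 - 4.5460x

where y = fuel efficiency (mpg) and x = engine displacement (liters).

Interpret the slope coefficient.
For each additional liter of engine displacement, predicted fuel efficiency decreases by approximately 4.5460 mpg.

The slope coefficient β₁ = -4.5460 represents the marginal effect of engine displacement on fuel efficiency.

Interpretation:
- Engine displacement up by 1 liter → predicted fuel efficiency decreases by 4.5460 mpg
- This is a linear approximation: the same per-unit change is assumed across the whole observed x range
- The slope describes association in these data, not necessarily a causal effect

(β₀ = 38.2217 is the fitted value at x = 0 and is not part of the slope interpretation.)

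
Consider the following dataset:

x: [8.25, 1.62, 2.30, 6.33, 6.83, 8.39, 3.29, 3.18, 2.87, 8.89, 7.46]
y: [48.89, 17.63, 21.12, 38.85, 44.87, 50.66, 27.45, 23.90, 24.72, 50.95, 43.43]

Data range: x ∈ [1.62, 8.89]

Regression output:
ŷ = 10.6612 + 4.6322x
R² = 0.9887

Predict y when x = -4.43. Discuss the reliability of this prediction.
The equation gives ŷ = -9.8594; however x = -4.43 is 6.05 units below the observed range, so this extrapolated value should not be trusted.

Prediction calculation:
ŷ = 10.6612 + 4.6322 × (-4.43)
ŷ = -9.8594

Reliability:
- Data range: x ∈ [1.62, 8.89]
- Prediction point: x = -4.43 is 6.05 units below the observed range → this is EXTRAPOLATION, not interpolation

Why that matters here:
- R² describes fit only over the sampled x values; it says nothing about behaviour beyond them
- Real relationships often flatten, saturate, or turn nonlinear at extremes
- There are no observations near this x to validate the fitted line there

A defensible statement: 'if the linear trend continued to x = -4.43, y would be about -9.8594' — the premise is untested.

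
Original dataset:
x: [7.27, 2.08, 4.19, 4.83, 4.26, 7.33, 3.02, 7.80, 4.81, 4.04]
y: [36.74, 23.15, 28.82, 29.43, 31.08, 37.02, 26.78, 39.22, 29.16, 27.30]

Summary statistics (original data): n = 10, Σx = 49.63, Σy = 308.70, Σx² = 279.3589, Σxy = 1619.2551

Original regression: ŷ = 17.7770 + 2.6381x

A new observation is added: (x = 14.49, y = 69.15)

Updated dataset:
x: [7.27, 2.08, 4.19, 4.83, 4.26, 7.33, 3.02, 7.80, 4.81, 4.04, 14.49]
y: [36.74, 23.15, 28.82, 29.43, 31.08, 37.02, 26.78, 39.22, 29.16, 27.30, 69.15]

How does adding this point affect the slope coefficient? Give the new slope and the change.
Adding the point moves β₁ from 2.6381 to 3.6234, i.e. it increases by 0.9853 (+37.3%).

x = 14.49 lies well outside the original x-range [2.08, 7.80] (x̄ ≈ 4.96), so this observation has high leverage and can move the slope substantially.

Step 1: Update the sums with the new point (n goes from 10 to 11)
Σx  = 49.63 + 14.49 = 64.12
Σy  = 308.70 + 69.15 = 377.85
Σx² = 279.3589 + 14.49² = 279.3589 + 209.9601 = 489.3190
Σxy = 1619.2551 + 14.49×69.15 = 1619.2551 + 1001.9835 = 2621.2386

Step 2: Recompute the slope with b₁ = (nΣxy − ΣxΣy) / (nΣx² − (Σx)²)
Numerator   = 11×2621.2386 − 64.12×377.85 = 28833.6246 − 24227.7420 = 4605.8826
Denominator = 11×489.3190 − 64.12² = 5382.5090 − 4111.3744 = 1271.1346
b₁(new) = 4605.8826 / 1271.1346 = 3.6234

(Same formula on the original sums: (10×1619.2551 − 49.63×308.70) / (10×279.3589 − 49.63²) = 871.7700 / 330.4521 = 2.6381, matching the given fit.)

Step 3: Change in slope
Δβ₁ = 3.6234 − 2.6381 = +0.9853
Relative change = +0.9853 / 2.6381 × 100% = +37.3%
→ the slope increases when the point is added.

Because the point sits above the extension of the original line at a high-leverage x, it tilts the fit up.
In practice: investigate whether it comes from the same population as the rest of the sample; examine leverage (hᵢ) and Cook's distance rather than deleting it automatically.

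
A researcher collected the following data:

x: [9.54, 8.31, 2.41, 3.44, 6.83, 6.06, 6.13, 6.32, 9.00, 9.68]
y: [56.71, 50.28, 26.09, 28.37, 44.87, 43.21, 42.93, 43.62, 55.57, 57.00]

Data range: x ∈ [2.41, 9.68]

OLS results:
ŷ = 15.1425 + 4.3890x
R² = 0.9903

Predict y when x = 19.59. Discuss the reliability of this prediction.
The equation gives ŷ = 101.1230; however x = 19.59 is 9.91 units above the observed range, so this extrapolated value should not be trusted.

Prediction calculation:
ŷ = 15.1425 + 4.3890 × 19.59
ŷ = 101.1230

Reliability:
- Data range: x ∈ [2.41, 9.68]
- Prediction point: x = 19.59 is 9.91 units above the observed range → this is EXTRAPOLATION, not interpolation

Why that matters here:
- R² describes fit only over the sampled x values; it says nothing about behaviour beyond them
- There are no observations near this x to validate the fitted line there
- Real relationships often flatten, saturate, or turn nonlinear at extremes

The R² = 0.9903 only validates the fit within [2.41, 9.68]; treat ŷ = 101.1230 with caution.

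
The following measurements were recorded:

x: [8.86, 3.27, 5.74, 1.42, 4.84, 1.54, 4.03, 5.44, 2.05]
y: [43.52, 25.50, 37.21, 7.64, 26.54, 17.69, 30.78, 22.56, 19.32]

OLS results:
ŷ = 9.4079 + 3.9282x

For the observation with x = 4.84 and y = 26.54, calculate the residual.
Residual = -1.8804

The residual is the difference between the actual value and the predicted value:

Residual = y - ŷ

Step 1: Calculate predicted value
ŷ = 9.4079 + 3.9282 × 4.84
ŷ = 28.4204

Step 2: Calculate residual
Residual = 26.54 - 28.4204
Residual = -1.8804

Interpretation: the model overestimates the actual value by 1.8804 at this point (negative residual → observation lies below the fitted line).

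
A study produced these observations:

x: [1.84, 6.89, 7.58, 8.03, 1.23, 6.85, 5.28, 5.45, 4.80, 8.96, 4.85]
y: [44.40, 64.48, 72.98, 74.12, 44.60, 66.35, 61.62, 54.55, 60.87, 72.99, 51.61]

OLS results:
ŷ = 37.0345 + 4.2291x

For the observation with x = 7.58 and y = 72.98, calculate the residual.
Residual = 3.8889

The residual is the difference between the actual value and the predicted value:

Residual = y - ŷ

Step 1: Calculate predicted value
ŷ = 37.0345 + 4.2291 × 7.58
ŷ = 69.0911

Step 2: Calculate residual
Residual = 72.98 - 69.0911
Residual = 3.8889

Interpretation: the model underestimates the actual value by 3.8889 at this point (positive residual → observation lies above the fitted line).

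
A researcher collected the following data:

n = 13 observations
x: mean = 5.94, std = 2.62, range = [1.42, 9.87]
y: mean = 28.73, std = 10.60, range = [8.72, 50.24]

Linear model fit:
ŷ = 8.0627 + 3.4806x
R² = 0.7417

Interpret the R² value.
R² = 0.7417 means 74.17% of the variation in y is explained by the linear relationship with x. This indicates a strong fit.

R² (coefficient of determination) measures the proportion of variance in y explained by the regression model.

Here R² = 0.7417:
- Explained: 74.17% of the variation in y
- Unexplained (residual): 100% − 74.17% = 25.83%
- Rule of thumb (below 0.3 weak; 0.3 to below 0.7 moderate; 0.7 and above strong) → strong

Note: R² says nothing about causation, and a high R² does not by itself mean the linear form is appropriate — check the residuals.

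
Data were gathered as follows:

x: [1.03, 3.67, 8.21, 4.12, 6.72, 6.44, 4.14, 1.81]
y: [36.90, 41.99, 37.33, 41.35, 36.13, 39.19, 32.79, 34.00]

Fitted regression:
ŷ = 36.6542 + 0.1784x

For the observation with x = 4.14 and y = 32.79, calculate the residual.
Residual = -4.6028

The residual is the difference between the actual value and the predicted value:

Residual = y - ŷ

Step 1: Calculate predicted value
ŷ = 36.6542 + 0.1784 × 4.14
ŷ = 37.3928

Step 2: Calculate residual
Residual = 32.79 - 37.3928
Residual = -4.6028

Sign check: y < ŷ, so the point is below the line and the fit overestimates here.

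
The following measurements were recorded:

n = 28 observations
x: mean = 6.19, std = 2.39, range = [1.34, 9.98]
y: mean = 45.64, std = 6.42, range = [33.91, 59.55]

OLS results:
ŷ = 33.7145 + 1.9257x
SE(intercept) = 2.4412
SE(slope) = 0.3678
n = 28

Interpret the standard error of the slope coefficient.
The slope 1.9257 is pinned down to within about ±0.3678 (one SE) by these data — relative uncertainty 19.1%, i.e. precise.

SE(β̂₁) = 0.3678 says: if we drew many samples of n = 28 from the same population and refit each time, the fitted slopes would scatter with a standard deviation of roughly 0.3678 around the true β₁.

Relative precision:
- SE / |β̂₁| = 0.3678 / 1.9257 = 19.1%
- Rule of thumb (under 20%: precise; 20% to under 50%: moderately precise; 50% or more: imprecise) → precise

Link to interval estimation: a confidence interval for β₁ is β̂₁ ± t* × 0.3678, so SE sets the half-width per unit of t*.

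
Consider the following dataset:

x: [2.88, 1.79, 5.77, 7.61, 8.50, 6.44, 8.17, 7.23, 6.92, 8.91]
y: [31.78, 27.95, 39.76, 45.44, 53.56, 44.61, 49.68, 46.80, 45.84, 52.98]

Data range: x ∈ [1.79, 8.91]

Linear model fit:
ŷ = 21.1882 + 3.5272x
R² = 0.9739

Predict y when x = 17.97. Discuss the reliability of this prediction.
The equation gives ŷ = 84.5720; however x = 17.97 is 9.06 units above the observed range, so this extrapolated value should not be trusted.

Prediction calculation:
ŷ = 21.1882 + 3.5272 × 17.97
ŷ = 84.5720

Reliability:
- Data range: x ∈ [1.79, 8.91]
- Prediction point: x = 17.97 is 9.06 units above the observed range → this is EXTRAPOLATION, not interpolation

Why that matters here:
- Real relationships often flatten, saturate, or turn nonlinear at extremes
- The standard error of prediction grows with (x − x̄)², and x = 17.97 is far from x̄ = 6.42

Report the number if required, but flag clearly that it is an extrapolation.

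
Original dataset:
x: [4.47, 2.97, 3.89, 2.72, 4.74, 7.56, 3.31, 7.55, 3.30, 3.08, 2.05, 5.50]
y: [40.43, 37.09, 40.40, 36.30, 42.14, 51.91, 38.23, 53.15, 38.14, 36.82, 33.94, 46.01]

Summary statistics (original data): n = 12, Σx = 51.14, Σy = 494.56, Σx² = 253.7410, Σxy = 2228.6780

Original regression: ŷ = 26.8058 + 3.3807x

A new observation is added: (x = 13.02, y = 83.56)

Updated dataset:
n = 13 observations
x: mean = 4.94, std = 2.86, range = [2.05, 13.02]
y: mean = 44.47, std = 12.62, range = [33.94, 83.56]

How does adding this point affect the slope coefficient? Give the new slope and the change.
Adding the point moves β₁ from 3.3807 to 4.3467, i.e. it increases by 0.9660 (+28.6%).

x = 13.02 lies well outside the original x-range [2.05, 7.56] (x̄ ≈ 4.26), so this observation has high leverage and can move the slope substantially.

Step 1: Update the sums with the new point (n goes from 12 to 13)
Σx  = 51.14 + 13.02 = 64.16
Σy  = 494.56 + 83.56 = 578.12
Σx² = 253.7410 + 13.02² = 253.7410 + 169.5204 = 423.2614
Σxy = 2228.6780 + 13.02×83.56 = 2228.6780 + 1087.9512 = 3316.6292

Step 2: Recompute the slope with b₁ = (nΣxy − ΣxΣy) / (nΣx² − (Σx)²)
Numerator   = 13×3316.6292 − 64.16×578.12 = 43116.1796 − 37092.1792 = 6024.0004
Denominator = 13×423.2614 − 64.16² = 5502.3982 − 4116.5056 = 1385.8926
b₁(new) = 6024.0004 / 1385.8926 = 4.3467

(Same formula on the original sums: (12×2228.6780 − 51.14×494.56) / (12×253.7410 − 51.14²) = 1452.3376 / 429.5924 = 3.3807, matching the given fit.)

Step 3: Change in slope
Δβ₁ = 4.3467 − 3.3807 = +0.9660
Relative change = +0.9660 / 3.3807 × 100% = +28.6%
→ the slope increases when the point is added.

A high-leverage point only changes the slope if it is off the original line; here y = 83.56 is above the original trend, so the slope increases.
In practice: check such a point for data-entry or measurement error; investigate whether it comes from the same population as the rest of the sample.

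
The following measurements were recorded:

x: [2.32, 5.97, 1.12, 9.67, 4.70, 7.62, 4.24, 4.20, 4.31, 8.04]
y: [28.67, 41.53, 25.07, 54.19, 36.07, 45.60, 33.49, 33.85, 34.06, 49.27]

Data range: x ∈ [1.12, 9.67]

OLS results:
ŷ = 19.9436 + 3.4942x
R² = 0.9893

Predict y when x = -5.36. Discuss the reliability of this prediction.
ŷ = 1.2147 (extrapolation — x = -5.36 lies outside [1.12, 9.67], so reliability is low).

Prediction calculation:
ŷ = 19.9436 + 3.4942 × (-5.36)
ŷ = 1.2147

Reliability:
- Data range: x ∈ [1.12, 9.67]
- Prediction point: x = -5.36 is 6.48 units below the observed range → this is EXTRAPOLATION, not interpolation

Why that matters here:
- The linear relationship may not hold outside the observed range
- R² describes fit only over the sampled x values; it says nothing about behaviour beyond them
- The standard error of prediction grows with (x − x̄)², and x = -5.36 is far from x̄ = 5.22

Report the number if required, but flag clearly that it is an extrapolation.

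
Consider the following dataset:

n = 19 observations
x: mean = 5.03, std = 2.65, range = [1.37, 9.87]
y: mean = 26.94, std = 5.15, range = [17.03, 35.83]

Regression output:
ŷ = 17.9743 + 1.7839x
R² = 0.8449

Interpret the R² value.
About 84.49% of the variability in y is accounted for by the regression on x (R² = 0.8449) — a strong linear fit.

R² (coefficient of determination) measures the proportion of variance in y explained by the regression model.

Here R² = 0.8449:
- Explained: 84.49% of the variation in y
- Unexplained (residual): 100% − 84.49% = 15.51%
- Rule of thumb (below 0.3 weak; 0.3 to below 0.7 moderate; 0.7 and above strong) → strong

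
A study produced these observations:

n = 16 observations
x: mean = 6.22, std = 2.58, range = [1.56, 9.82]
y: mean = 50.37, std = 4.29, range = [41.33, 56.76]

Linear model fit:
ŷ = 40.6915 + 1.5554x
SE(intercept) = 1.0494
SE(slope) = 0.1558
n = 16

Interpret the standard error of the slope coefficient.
SE(β̂₁) = 0.1558 is the estimated standard deviation of the slope estimate across repeated samples; relative to β̂₁ = 1.5554 that is 10.0%, a precise estimate.

SE(β̂₁) = s / √Sxx, where s is the residual standard deviation and Sxx = Σ(x − x̄)². It is the yardstick for how far β̂₁ = 1.5554 could plausibly be from the true slope.

Relative precision:
- SE / |β̂₁| = 0.1558 / 1.5554 = 10.0%
- Rule of thumb (under 20%: precise; 20% to under 50%: moderately precise; 50% or more: imprecise) → precise

Link to the t-test: t = β̂₁ / SE(β̂₁) = 1.5554 / 0.1558 = 9.9833, the statistic for H₀: β₁ = 0.

What drives SE(β̂₁): more residual scatter → larger SE.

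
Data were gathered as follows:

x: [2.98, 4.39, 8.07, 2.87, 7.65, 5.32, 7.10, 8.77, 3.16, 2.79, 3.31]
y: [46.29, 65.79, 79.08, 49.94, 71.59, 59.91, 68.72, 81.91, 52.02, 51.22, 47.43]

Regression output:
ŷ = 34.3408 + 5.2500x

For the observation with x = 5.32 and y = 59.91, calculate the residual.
Residual = -2.3608

The residual is the difference between the actual value and the predicted value:

Residual = y - ŷ

Step 1: Calculate predicted value
ŷ = 34.3408 + 5.2500 × 5.32
ŷ = 62.2708

Step 2: Calculate residual
Residual = 59.91 - 62.2708
Residual = -2.3608

The residual is negative, so the observed y = 59.91 sits below the regression line (the line overestimates it by 2.3608).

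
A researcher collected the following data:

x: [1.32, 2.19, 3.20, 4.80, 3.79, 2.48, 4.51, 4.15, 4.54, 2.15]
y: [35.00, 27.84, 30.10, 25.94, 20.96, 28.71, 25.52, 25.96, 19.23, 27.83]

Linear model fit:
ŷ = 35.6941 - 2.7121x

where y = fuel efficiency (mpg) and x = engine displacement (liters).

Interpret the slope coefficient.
On average, fuel efficiency is about 2.7121 mpg lower for every extra liter of engine displacement.

The slope β₁ = -2.7121 gives the rate at which the fitted fuel efficiency changes with engine displacement.

Interpretation:
- Engine displacement up by 1 liter → predicted fuel efficiency decreases by 2.7121 mpg
- The effect is assumed constant over the observed range of x (linearity)
- The slope describes association in these data, not necessarily a causal effect

(β₀ = 35.6941 is the fitted value at x = 0 and is not part of the slope interpretation.)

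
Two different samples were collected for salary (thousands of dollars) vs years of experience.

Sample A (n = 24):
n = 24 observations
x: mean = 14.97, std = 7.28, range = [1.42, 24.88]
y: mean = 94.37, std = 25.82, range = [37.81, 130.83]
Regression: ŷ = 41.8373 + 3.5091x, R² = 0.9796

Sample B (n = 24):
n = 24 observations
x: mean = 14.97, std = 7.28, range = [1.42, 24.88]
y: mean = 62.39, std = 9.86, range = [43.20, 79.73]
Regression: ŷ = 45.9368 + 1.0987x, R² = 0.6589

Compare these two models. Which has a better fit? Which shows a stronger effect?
Model A has the better fit (R² = 0.9796 vs 0.6589). Model A shows the stronger effect (|β₁| = 3.5091 vs 1.0987).

Model Comparison:

Fit — compare R²:
- Model A: R² = 0.9796 → 97.96% of variance in salary explained
- Model B: R² = 0.6589 → 65.89% of variance in salary explained
- 0.9796 > 0.6589 → Model A has the better fit

Strength of effect — compare |β₁|:
- Model A: β₁ = 3.5091 → predicted salary rises 3.5091 thousand dollars per additional year of experience
- Model B: β₁ = 1.0987 → predicted salary rises 1.0987 thousand dollars per additional year of experience
- |3.5091| > |1.0987| → Model A shows the stronger marginal effect

Note: A better fit (higher R²) doesn't necessarily mean a more important relationship.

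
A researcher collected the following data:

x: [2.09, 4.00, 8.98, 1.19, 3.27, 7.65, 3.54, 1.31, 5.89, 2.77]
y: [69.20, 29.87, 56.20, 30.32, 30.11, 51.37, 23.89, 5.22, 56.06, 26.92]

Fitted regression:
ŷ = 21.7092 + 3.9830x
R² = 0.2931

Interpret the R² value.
About 29.31% of the variability in y is accounted for by the regression on x (R² = 0.2931) — a weak linear fit.

R² = 1 − SS_res/SS_tot compares the residual scatter to the total scatter of y about its mean.

Here R² = 0.2931:
- Explained: 29.31% of the variation in y
- Unexplained (residual): 100% − 29.31% = 70.69%
- Rule of thumb (below 0.3 weak; 0.3 to below 0.7 moderate; 0.7 and above strong) → weak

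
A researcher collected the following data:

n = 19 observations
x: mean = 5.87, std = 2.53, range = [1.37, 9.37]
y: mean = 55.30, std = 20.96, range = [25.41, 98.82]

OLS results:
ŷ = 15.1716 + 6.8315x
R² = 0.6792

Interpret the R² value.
The model explains 67.92% of the variance in y (R² = 0.6792), leaving 32.08% unexplained; the fit is moderate.

R² (coefficient of determination) measures the proportion of variance in y explained by the regression model.

Here R² = 0.6792:
- Explained: 67.92% of the variation in y
- Unexplained (residual): 100% − 67.92% = 32.08%
- Rule of thumb (below 0.3 weak; 0.3 to below 0.7 moderate; 0.7 and above strong) → moderate

Equivalently, for simple linear regression R² = r², so |r| = √0.6792 ≈ 0.8241.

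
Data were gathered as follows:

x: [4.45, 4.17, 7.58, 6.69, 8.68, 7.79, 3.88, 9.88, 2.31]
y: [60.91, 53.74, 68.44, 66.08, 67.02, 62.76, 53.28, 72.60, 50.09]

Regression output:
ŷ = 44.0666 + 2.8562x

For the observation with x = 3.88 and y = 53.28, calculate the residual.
Residual = -1.8687

The residual is the difference between the actual value and the predicted value:

Residual = y - ŷ

Step 1: Calculate predicted value
ŷ = 44.0666 + 2.8562 × 3.88
ŷ = 55.1487

Step 2: Calculate residual
Residual = 53.28 - 55.1487
Residual = -1.8687

Interpretation: the model overestimates the actual value by 1.8687 at this point (negative residual → observation lies below the fitted line).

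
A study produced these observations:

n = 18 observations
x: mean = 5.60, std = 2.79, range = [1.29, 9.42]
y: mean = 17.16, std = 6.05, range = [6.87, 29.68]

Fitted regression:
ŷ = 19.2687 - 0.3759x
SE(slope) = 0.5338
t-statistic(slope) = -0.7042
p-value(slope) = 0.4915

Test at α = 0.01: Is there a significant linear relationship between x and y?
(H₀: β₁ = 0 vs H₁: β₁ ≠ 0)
Fail to reject H₀: p-value = 0.4915 ≥ α = 0.01. The linear relationship is not significant at the 1% level.

Hypothesis test for the slope coefficient:

H₀: β₁ = 0 (no linear relationship)
H₁: β₁ ≠ 0 (linear relationship exists)

Test statistic: t = β̂₁ / SE(β̂₁) = -0.3759 / 0.5338 = -0.7042

With df = 16, the two-sided p-value for |t| = 0.7042 is 0.4915.

Decision rule: reject H₀ if p-value < α.
p-value = 0.4915 ≥ α = 0.01 → fail to reject H₀.

At α = 0.01 the data do not provide convincing evidence of a nonzero slope.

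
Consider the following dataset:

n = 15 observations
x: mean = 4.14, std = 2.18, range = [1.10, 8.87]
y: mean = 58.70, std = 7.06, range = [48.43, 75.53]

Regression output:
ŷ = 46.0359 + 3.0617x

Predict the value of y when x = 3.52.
ŷ = 56.8131

To predict y for x = 3.52, substitute into the regression equation:

ŷ = 46.0359 + 3.0617 × 3.52
ŷ = 46.0359 + 10.7772
ŷ = 56.8131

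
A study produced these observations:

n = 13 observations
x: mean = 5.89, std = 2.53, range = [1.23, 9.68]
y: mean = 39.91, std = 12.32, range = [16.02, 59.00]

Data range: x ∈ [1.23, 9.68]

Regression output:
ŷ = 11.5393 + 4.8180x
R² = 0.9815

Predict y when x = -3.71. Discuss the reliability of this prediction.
ŷ = -6.3355, but this is extrapolation (below the data range [1.23, 9.68]) and may be unreliable.

Prediction calculation:
ŷ = 11.5393 + 4.8180 × (-3.71)
ŷ = -6.3355

Reliability:
- Data range: x ∈ [1.23, 9.68]
- Prediction point: x = -3.71 is 4.94 units below the observed range → this is EXTRAPOLATION, not interpolation

Why that matters here:
- Real relationships often flatten, saturate, or turn nonlinear at extremes
- R² describes fit only over the sampled x values; it says nothing about behaviour beyond them

The R² = 0.9815 only validates the fit within [1.23, 9.68]; treat ŷ = -6.3355 with caution.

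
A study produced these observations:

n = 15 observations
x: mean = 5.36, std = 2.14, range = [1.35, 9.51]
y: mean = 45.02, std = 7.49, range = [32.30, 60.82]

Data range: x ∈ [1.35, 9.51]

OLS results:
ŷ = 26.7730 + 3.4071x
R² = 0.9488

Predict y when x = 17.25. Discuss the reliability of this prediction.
ŷ = 85.5455, but this is extrapolation (above the data range [1.35, 9.51]) and may be unreliable.

Prediction calculation:
ŷ = 26.7730 + 3.4071 × 17.25
ŷ = 85.5455

Reliability:
- Data range: x ∈ [1.35, 9.51]
- Prediction point: x = 17.25 is 7.74 units above the observed range → this is EXTRAPOLATION, not interpolation

Why that matters here:
- The standard error of prediction grows with (x − x̄)², and x = 17.25 is far from x̄ = 5.36
- There are no observations near this x to validate the fitted line there
- The linear relationship may not hold outside the observed range

The R² = 0.9488 only validates the fit within [1.35, 9.51]; treat ŷ = 85.5455 with caution.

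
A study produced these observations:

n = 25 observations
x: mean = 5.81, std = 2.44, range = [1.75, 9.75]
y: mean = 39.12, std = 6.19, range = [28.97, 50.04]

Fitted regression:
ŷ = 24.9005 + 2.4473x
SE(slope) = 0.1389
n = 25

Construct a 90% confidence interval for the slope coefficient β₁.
The 90% CI for β₁ is (2.2092, 2.6854)

Confidence interval for the slope:

The 90% CI for β₁ is: β̂₁ ± t*(α/2, n-2) × SE(β̂₁)

Step 1: Find critical t-value
- Confidence level = 0.9
- Degrees of freedom = n - 2 = 25 - 2 = 23
- t*(α/2, 23) = 1.7139

Step 2: Calculate margin of error
Margin = 1.7139 × 0.1389 = 0.2381

Step 3: Construct interval
CI = 2.4473 ± 0.2381
CI = (2.2092, 2.6854)

Interpretation: each one-unit increase in x is associated with a change in mean y of between 2.2092 and 2.6854, with 90% confidence.
Both endpoints are positive, so the data support a genuinely positive slope at this confidence level.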